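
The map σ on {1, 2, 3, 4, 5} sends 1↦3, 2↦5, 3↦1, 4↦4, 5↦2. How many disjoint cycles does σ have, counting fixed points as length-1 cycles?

3

Cycle decomposition: (1 3) (2 5) (4).
3 cycles.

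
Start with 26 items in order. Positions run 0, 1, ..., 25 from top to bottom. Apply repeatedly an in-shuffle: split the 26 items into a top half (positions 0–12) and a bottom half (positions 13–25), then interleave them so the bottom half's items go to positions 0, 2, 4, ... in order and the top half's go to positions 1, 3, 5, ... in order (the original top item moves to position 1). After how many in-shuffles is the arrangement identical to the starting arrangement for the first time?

18

The in-shuffle permutes the 26 positions with cycle lengths [2, 6, 18].
Every item is home exactly when every cycle has completed a whole number of laps, i.e. after lcm(2, 6, 18) = 18 in-shuffles.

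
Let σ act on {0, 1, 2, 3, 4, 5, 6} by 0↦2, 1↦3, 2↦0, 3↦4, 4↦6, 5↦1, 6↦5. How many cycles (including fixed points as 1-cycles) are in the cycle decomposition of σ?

Cycle decomposition: (0 2) (1 3 4 6 5).
2 cycles.

2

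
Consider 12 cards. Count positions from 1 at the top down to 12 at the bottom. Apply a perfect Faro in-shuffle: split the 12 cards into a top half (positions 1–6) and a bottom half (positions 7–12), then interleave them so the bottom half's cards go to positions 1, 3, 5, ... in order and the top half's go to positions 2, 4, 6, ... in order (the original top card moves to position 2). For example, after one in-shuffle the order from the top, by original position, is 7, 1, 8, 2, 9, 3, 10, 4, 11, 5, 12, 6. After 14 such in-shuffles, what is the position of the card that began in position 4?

Track position through each in-shuffle: 4 → 8 → 3 → 6 → 12 → ... (continuing for 14 shuffles total) → 3.

3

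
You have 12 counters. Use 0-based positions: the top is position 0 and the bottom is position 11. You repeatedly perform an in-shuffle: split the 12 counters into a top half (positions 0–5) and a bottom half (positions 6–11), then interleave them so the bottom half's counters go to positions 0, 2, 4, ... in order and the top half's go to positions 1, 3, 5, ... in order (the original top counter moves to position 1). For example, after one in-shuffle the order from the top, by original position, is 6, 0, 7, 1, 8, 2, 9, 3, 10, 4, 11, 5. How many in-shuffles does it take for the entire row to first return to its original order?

12

The in-shuffle permutes the 12 positions with cycle lengths [12].
Every counter is home exactly when every cycle has completed a whole number of laps, i.e. after lcm(12) = 12 in-shuffles.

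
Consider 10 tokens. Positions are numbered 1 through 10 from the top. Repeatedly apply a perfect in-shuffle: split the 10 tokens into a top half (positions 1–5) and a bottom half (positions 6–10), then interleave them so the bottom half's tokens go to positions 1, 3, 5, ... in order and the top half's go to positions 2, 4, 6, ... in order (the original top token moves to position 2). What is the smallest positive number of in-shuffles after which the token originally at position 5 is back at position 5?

10

Follow position 5 under repeated in-shuffles:
5 → 10 → 9 → 7 → 3 → 6 → 1 → 2 → 4 → 8 → 5
It first returns after 10 in-shuffles.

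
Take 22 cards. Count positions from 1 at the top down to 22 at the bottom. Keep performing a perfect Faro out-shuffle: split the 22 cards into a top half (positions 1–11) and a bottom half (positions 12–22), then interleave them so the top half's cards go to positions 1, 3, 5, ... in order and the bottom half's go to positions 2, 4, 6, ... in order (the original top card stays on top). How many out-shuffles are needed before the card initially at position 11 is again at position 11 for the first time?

6

Follow position 11 under repeated out-shuffles:
11 → 21 → 20 → 18 → 14 → 6 → 11
It first returns after 6 out-shuffles.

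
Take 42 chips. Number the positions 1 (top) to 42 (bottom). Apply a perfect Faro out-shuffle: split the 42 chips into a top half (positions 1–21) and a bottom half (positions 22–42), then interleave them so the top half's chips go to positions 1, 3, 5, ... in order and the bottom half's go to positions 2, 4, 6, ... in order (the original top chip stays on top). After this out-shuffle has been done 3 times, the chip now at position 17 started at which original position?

Work backwards from position 17, undoing one out-shuffle at a time:
17 ← 9 ← 5 ← 3
So the chip now at position 17 started at position 3.

3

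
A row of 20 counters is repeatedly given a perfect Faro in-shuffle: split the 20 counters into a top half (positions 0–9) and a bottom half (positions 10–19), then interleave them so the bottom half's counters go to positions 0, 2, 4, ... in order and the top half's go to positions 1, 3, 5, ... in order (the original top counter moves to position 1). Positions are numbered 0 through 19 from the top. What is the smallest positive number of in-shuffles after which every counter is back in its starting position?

6

The in-shuffle permutes the 20 positions with cycle lengths [2, 3, 3, 6, 6].
Every counter is home exactly when every cycle has completed a whole number of laps, i.e. after lcm(2, 3, 6) = 6 in-shuffles.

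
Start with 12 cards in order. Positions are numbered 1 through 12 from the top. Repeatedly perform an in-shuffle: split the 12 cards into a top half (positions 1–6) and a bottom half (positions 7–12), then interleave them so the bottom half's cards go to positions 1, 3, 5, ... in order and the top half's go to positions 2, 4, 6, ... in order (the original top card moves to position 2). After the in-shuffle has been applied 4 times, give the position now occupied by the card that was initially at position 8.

11

Track the card's position through each in-shuffle:
8 → 3 → 6 → 12 → 11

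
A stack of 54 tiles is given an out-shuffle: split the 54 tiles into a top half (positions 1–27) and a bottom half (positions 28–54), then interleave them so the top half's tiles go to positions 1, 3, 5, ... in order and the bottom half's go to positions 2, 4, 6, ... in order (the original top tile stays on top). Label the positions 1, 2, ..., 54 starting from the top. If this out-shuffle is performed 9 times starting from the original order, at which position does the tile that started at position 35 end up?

25

Track the tile's position through each out-shuffle:
35 → 16 → 31 → 8 → 15 → 29 → 4 → 7 → 13 → 25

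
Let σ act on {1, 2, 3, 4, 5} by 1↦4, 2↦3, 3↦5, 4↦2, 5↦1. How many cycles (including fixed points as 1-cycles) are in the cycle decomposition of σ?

1

Cycle decomposition: (1 4 2 3 5).
1 cycle.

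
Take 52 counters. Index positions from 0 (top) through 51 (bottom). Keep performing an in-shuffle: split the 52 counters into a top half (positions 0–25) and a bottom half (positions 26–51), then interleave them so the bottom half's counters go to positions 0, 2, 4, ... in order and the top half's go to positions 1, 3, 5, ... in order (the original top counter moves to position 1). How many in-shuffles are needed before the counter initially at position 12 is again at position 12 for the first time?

Follow position 12 under repeated in-shuffles:
12 → 25 → 51 → 50 → 48 → 44 → 36 → 20 → ... → 12 (length 52)
It first returns after 52 in-shuffles.

52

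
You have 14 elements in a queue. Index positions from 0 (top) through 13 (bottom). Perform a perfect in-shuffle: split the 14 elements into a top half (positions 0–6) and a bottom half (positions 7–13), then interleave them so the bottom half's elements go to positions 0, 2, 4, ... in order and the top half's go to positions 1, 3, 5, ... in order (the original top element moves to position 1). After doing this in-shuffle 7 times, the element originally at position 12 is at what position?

Track the element's position through each in-shuffle:
12 → 10 → 6 → 13 → 12 → 10 → 6 → 13

13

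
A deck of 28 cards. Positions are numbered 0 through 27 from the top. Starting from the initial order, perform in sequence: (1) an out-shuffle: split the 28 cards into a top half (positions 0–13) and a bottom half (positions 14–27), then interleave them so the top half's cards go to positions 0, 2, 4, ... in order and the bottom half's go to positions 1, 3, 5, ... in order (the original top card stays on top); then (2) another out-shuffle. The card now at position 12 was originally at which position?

Undo the operations in reverse order, starting from position 12:
  undo op 2 (out-shuffle, from top half): 12 ← 6
  undo op 1 (out-shuffle, from top half): 6 ← 3
So the card at position 12 came from original position 3.

3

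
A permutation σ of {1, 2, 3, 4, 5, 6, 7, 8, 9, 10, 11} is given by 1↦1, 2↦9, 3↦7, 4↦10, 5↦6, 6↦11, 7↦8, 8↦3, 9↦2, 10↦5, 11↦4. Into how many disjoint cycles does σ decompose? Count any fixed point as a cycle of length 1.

Cycle decomposition: (1) (2 9) (3 7 8) (4 10 5 6 11).
4 cycles.

4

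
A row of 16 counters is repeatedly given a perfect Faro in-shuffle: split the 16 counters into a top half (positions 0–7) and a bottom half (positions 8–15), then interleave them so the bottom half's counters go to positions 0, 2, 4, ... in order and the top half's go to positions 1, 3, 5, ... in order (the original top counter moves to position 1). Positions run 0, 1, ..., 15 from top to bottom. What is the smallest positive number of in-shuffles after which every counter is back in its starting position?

The in-shuffle permutes the 16 positions with cycle lengths [8, 8].
Every counter is home exactly when every cycle has completed a whole number of laps, i.e. after lcm(8) = 8 in-shuffles.

8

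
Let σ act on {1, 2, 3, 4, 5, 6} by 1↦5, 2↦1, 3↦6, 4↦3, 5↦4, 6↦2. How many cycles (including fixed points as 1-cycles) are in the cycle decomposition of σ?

1

Cycle decomposition: (1 5 4 3 6 2).
1 cycle.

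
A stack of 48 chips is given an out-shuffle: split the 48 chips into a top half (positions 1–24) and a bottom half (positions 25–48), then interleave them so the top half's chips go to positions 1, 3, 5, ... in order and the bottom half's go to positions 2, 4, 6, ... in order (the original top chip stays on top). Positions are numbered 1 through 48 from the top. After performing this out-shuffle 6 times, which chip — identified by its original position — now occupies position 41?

Work backwards from position 41, undoing one out-shuffle at a time:
41 ← 21 ← 11 ← 6 ← 27 ← 14 ← 31
So the chip now at position 41 started at position 31.

31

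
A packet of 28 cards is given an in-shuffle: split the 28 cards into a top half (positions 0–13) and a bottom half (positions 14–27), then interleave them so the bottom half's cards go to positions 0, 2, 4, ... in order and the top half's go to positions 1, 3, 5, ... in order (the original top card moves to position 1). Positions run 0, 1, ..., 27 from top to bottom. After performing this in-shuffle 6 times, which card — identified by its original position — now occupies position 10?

25

Work backwards from position 10, undoing one in-shuffle at a time:
10 ← 19 ← 9 ← 4 ← 16 ← 22 ← 25
So the card now at position 10 started at position 25.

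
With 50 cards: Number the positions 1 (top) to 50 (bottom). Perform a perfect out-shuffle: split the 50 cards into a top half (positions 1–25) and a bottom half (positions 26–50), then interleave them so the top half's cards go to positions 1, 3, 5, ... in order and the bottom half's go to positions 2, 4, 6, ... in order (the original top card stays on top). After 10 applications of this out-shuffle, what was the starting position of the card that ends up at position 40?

Work backwards from position 40, undoing one out-shuffle at a time:
40 ← 45 ← 23 ← 12 ← 31 ← 16 ← 33 ← 17 ← 9 ← 5 ← 3
So the card now at position 40 started at position 3.

3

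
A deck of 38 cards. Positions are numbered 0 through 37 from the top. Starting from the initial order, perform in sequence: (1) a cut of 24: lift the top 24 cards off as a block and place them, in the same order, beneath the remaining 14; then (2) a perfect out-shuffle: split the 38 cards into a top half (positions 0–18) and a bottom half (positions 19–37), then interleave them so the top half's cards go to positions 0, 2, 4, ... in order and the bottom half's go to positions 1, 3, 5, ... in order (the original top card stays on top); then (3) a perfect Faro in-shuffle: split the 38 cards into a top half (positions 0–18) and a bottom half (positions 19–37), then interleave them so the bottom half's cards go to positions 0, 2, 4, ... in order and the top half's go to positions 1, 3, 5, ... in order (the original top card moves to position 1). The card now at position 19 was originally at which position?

Undo the operations in reverse order, starting from position 19:
  undo op 3 (in-shuffle, from top half): 19 ← 9
  undo op 2 (out-shuffle, from bottom half): 9 ← 23
  undo op 1 (cut 24): 23 ← 9
So the card at position 19 came from original position 9.

9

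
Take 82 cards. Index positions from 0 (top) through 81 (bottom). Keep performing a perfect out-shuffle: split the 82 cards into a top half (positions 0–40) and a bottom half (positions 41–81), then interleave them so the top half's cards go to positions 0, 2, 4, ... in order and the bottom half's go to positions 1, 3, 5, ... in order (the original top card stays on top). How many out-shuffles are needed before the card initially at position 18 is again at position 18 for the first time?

Follow position 18 under repeated out-shuffles:
18 → 36 → 72 → 63 → 45 → 9 → 18
It first returns after 6 out-shuffles.

6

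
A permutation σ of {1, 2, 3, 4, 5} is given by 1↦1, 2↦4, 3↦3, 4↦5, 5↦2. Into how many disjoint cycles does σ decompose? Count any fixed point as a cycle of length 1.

Cycle decomposition: (1) (2 4 5) (3).
3 cycles.

3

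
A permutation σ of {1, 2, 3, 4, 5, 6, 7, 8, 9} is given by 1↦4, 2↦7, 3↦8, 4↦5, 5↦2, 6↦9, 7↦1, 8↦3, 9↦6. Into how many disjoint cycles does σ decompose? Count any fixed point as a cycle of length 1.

3

Cycle decomposition: (1 4 5 2 7) (3 8) (6 9).
3 cycles.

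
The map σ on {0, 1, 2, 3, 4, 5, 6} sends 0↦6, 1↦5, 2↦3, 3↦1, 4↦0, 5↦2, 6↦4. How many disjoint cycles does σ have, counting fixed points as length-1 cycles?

Cycle decomposition: (0 6 4) (1 5 2 3).
2 cycles.

2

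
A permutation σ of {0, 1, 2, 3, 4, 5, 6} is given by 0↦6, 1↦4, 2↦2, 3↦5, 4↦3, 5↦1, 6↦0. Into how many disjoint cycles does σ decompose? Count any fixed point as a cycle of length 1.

3

Cycle decomposition: (0 6) (1 4 3 5) (2).
3 cycles.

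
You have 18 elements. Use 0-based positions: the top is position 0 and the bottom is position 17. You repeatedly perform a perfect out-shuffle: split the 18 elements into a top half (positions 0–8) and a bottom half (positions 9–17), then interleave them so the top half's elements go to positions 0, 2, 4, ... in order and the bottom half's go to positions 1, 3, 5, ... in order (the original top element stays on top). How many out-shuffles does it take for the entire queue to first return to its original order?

The out-shuffle permutes the 18 positions with cycle lengths [1, 1, 8, 8].
Every element is home exactly when every cycle has completed a whole number of laps, i.e. after lcm(1, 8) = 8 out-shuffles.

8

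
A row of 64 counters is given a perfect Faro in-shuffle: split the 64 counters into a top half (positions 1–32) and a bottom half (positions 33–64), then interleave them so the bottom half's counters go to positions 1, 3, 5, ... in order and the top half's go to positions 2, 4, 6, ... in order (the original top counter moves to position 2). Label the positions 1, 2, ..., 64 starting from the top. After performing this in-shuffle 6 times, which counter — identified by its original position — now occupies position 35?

Work backwards from position 35, undoing one in-shuffle at a time:
35 ← 50 ← 25 ← 45 ← 55 ← 60 ← 30
So the counter now at position 35 started at position 30.

30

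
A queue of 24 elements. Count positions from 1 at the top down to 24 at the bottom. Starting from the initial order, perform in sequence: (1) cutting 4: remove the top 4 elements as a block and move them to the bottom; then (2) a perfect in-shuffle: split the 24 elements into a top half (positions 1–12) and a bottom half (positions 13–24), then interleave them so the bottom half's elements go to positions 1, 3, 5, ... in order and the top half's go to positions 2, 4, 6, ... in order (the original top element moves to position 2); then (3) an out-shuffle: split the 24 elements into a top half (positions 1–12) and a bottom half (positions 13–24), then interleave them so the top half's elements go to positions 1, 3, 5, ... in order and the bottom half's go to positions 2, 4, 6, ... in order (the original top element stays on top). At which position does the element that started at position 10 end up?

Track the element from position 10 forward through each operation:
  after op 1 (cut 4): 10 → 6
  after op 2 (in-shuffle): 6 → 12
  after op 3 (out-shuffle): 12 → 23

23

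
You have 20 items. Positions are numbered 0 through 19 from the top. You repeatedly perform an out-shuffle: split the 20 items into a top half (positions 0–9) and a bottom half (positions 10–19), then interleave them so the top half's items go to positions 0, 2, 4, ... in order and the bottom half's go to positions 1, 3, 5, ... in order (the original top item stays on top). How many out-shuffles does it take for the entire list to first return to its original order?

The out-shuffle permutes the 20 positions with cycle lengths [1, 1, 18].
Every item is home exactly when every cycle has completed a whole number of laps, i.e. after lcm(1, 18) = 18 out-shuffles.

18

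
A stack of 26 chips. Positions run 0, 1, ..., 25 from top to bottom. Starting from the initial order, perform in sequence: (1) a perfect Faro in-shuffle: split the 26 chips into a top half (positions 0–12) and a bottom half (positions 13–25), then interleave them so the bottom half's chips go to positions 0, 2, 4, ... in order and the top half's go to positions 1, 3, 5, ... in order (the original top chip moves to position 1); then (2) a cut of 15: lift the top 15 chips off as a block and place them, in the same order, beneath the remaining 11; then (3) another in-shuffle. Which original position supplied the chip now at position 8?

Undo the operations in reverse order, starting from position 8:
  undo op 3 (in-shuffle, from bottom half): 8 ← 17
  undo op 2 (cut 15): 17 ← 6
  undo op 1 (in-shuffle, from bottom half): 6 ← 16
So the chip at position 8 came from original position 16.

16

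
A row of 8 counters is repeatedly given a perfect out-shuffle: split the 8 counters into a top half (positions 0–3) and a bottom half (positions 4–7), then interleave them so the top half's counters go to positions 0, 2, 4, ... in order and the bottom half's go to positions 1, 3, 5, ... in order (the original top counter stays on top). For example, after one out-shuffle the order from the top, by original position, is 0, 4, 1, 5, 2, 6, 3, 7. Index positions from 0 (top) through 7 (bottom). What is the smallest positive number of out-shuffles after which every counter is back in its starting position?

3

The out-shuffle permutes the 8 positions with cycle lengths [1, 1, 3, 3].
Every counter is home exactly when every cycle has completed a whole number of laps, i.e. after lcm(1, 3) = 3 out-shuffles.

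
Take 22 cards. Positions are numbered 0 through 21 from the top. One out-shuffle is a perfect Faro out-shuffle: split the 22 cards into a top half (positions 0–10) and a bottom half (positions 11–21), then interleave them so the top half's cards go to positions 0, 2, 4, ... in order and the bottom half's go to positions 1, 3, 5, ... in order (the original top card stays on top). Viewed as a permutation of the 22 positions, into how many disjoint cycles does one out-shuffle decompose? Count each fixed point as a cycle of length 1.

7

Trace each unvisited position around until it returns:
(0) (1 2 4 8 16 11) (3 6 12) (5 10 20 19 17 13) (7 14) (9 18 15) (21)
7 cycles in total.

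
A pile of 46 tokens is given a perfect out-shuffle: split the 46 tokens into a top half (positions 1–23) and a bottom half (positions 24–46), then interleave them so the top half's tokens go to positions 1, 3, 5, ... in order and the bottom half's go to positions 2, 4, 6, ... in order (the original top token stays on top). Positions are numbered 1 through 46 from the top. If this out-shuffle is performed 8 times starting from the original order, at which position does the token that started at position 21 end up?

Track the token's position through each out-shuffle:
21 → 41 → 36 → 26 → 6 → 11 → 21 → 41 → 36

36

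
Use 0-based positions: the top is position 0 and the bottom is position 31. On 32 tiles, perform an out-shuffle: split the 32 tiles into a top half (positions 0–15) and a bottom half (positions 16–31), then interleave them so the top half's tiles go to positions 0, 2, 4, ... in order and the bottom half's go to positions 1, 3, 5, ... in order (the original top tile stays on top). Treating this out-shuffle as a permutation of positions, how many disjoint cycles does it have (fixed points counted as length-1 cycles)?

8

Trace each unvisited position around until it returns:
(0) (1 2 4 8 16) (3 6 12 24 17) (5 10 20 9 18) (7 14 28 25 19) (11 22 13 26 21) (15 30 29 27 23) (31)
8 cycles in total.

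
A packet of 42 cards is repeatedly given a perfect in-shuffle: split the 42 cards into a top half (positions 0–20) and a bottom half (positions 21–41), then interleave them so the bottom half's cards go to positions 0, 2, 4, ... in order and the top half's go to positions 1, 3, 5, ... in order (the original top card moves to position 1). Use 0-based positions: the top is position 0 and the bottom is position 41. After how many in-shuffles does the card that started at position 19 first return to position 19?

14

Follow position 19 under repeated in-shuffles:
19 → 39 → 36 → 30 → 18 → 37 → 32 → 22 → 2 → 5 → 11 → 23 → 4 → 9 → 19
It first returns after 14 in-shuffles.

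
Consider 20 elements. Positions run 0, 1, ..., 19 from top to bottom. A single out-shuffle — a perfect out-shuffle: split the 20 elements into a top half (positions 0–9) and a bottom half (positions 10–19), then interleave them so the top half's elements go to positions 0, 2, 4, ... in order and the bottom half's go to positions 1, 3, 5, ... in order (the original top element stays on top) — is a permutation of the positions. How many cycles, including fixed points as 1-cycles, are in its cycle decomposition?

Trace each unvisited position around until it returns:
(0) (1 2 4 8 16 13 ... len 18) (19)
3 cycles in total.

3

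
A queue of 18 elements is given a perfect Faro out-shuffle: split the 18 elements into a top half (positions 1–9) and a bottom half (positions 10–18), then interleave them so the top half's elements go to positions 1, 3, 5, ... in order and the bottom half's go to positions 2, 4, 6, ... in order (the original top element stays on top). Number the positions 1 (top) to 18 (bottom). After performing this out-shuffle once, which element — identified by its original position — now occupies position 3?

2

Work backwards from position 3, undoing one out-shuffle at a time:
3 ← 2
So the element now at position 3 started at position 2.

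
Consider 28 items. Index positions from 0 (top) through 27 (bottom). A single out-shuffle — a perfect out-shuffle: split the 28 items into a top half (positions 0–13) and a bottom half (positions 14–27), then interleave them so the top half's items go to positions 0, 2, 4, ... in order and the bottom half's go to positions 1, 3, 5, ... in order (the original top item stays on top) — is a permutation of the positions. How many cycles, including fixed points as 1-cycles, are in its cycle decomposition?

Trace each unvisited position around until it returns:
(0) (1 2 4 8 16 5 ... len 18) (3 6 12 24 21 15) (9 18) (27)
5 cycles in total.

5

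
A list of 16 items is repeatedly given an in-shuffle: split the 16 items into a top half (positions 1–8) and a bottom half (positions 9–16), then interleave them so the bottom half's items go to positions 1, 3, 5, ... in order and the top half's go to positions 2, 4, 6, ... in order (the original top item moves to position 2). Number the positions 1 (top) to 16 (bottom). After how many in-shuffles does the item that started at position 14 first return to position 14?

Follow position 14 under repeated in-shuffles:
14 → 11 → 5 → 10 → 3 → 6 → 12 → 7 → 14
It first returns after 8 in-shuffles.

8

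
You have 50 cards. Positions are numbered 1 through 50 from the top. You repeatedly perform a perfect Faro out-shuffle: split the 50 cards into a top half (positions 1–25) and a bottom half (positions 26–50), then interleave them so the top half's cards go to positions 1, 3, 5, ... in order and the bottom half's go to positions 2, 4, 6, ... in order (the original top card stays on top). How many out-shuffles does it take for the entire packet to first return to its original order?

The out-shuffle permutes the 50 positions with cycle lengths [1, 1, 3, 3, 21, 21].
Every card is home exactly when every cycle has completed a whole number of laps, i.e. after lcm(1, 3, 21) = 21 out-shuffles.

21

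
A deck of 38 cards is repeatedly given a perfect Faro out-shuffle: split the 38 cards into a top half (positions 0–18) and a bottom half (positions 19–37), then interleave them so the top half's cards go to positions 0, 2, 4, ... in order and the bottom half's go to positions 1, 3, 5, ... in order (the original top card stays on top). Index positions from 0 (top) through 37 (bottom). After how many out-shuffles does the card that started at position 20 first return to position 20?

36

Follow position 20 under repeated out-shuffles:
20 → 3 → 6 → 12 → 24 → 11 → 22 → 7 → ... → 20 (length 36)
It first returns after 36 out-shuffles.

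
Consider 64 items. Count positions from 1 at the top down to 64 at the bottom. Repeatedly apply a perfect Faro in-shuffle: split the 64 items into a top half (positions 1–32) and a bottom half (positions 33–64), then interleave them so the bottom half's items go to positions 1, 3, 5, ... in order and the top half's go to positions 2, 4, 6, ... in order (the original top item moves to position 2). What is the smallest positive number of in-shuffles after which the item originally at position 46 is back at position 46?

12

Follow position 46 under repeated in-shuffles:
46 → 27 → 54 → 43 → 21 → 42 → 19 → 38 → 11 → 22 → 44 → 23 → 46
It first returns after 12 in-shuffles.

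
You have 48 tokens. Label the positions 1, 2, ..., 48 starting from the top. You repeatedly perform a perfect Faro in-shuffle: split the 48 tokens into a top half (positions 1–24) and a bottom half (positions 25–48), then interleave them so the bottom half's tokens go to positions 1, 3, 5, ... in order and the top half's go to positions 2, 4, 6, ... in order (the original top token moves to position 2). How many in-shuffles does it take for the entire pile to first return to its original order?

The in-shuffle permutes the 48 positions with cycle lengths [3, 3, 21, 21].
Every token is home exactly when every cycle has completed a whole number of laps, i.e. after lcm(3, 21) = 21 in-shuffles.

21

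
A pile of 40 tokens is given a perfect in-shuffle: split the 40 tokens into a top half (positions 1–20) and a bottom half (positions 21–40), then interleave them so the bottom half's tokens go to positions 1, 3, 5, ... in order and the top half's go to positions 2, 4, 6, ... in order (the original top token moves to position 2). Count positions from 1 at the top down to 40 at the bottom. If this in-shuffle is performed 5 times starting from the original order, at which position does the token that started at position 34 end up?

22

Track the token's position through each in-shuffle:
34 → 27 → 13 → 26 → 11 → 22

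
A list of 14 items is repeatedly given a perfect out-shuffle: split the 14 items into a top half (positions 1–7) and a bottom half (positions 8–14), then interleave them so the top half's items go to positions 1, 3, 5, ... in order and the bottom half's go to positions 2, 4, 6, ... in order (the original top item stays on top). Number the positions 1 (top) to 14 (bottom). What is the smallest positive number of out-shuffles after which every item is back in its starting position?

The out-shuffle permutes the 14 positions with cycle lengths [1, 1, 12].
Every item is home exactly when every cycle has completed a whole number of laps, i.e. after lcm(1, 12) = 12 out-shuffles.

12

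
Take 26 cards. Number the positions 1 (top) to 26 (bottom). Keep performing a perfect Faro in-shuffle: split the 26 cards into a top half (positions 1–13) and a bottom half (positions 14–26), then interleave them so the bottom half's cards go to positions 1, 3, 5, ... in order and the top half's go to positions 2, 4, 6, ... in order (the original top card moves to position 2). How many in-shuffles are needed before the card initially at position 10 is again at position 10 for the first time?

18

Follow position 10 under repeated in-shuffles:
10 → 20 → 13 → 26 → 25 → 23 → 19 → 11 → 22 → 17 → 7 → 14 → 1 → 2 → 4 → 8 → 16 → 5 → 10
It first returns after 18 in-shuffles.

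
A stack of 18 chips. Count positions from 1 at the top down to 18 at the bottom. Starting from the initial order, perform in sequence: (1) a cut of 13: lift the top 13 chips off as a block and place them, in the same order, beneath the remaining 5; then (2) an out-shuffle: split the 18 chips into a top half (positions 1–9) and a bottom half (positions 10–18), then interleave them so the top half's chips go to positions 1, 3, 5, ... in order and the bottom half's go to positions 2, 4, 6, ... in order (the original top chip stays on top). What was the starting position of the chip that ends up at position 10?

Undo the operations in reverse order, starting from position 10:
  undo op 2 (out-shuffle, from bottom half): 10 ← 14
  undo op 1 (cut 13): 14 ← 9
So the chip at position 10 came from original position 9.

9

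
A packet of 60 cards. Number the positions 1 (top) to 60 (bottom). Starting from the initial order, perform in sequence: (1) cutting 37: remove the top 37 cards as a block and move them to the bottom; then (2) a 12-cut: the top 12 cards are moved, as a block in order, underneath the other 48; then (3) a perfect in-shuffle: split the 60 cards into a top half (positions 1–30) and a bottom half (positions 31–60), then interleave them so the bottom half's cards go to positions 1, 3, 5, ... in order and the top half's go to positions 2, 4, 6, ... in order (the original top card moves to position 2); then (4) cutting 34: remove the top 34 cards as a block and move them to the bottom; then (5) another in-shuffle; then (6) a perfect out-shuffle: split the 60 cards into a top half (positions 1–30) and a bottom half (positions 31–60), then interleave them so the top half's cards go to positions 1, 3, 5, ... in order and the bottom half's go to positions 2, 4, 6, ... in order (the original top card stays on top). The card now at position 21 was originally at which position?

Undo the operations in reverse order, starting from position 21:
  undo op 6 (out-shuffle, from top half): 21 ← 11
  undo op 5 (in-shuffle, from bottom half): 11 ← 36
  undo op 4 (cut 34): 36 ← 10
  undo op 3 (in-shuffle, from top half): 10 ← 5
  undo op 2 (cut 12): 5 ← 17
  undo op 1 (cut 37): 17 ← 54
So the card at position 21 came from original position 54.

54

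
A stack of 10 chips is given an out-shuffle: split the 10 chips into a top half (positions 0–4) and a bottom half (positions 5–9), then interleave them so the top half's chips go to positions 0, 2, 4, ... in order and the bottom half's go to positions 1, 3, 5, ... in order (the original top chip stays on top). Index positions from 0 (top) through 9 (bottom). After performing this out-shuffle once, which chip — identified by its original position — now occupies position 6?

Work backwards from position 6, undoing one out-shuffle at a time:
6 ← 3
So the chip now at position 6 started at position 3.

3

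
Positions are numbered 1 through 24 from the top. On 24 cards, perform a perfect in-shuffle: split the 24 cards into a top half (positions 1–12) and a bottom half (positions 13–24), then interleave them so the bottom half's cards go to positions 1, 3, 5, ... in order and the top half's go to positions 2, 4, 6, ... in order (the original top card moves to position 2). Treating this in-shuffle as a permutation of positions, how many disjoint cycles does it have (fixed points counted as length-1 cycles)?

2

Trace each unvisited position around until it returns:
(1 2 4 8 16 7 ... len 20) (5 10 20 15)
2 cycles in total.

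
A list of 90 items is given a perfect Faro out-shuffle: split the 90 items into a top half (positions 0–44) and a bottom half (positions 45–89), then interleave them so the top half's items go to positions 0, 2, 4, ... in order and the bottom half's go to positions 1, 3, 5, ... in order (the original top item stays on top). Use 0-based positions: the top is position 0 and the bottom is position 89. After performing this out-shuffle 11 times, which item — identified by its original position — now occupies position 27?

Work backwards from position 27, undoing one out-shuffle at a time:
27 ← 58 ← 29 ← 59 ← 74 ← 37 ← 63 ← 76 ← 38 ← 19 ← 54 ← 27
So the item now at position 27 started at position 27.

27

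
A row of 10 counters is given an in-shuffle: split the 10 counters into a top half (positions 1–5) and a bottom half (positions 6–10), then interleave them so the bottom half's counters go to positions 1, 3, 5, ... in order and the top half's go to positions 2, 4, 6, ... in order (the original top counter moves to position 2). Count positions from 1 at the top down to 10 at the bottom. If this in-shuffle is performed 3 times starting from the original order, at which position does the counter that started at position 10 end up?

Track the counter's position through each in-shuffle:
10 → 9 → 7 → 3

3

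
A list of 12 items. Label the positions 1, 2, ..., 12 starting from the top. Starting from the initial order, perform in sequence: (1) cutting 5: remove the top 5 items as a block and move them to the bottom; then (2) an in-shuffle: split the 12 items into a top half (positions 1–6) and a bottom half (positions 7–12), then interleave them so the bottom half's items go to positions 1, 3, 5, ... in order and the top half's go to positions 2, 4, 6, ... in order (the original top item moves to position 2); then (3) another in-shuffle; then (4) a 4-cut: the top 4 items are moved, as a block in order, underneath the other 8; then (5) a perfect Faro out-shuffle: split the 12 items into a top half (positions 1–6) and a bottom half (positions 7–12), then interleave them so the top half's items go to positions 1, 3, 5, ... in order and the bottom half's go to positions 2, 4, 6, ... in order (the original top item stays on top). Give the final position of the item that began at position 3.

Track the item from position 3 forward through each operation:
  after op 1 (cut 5): 3 → 10
  after op 2 (in-shuffle): 10 → 7
  after op 3 (in-shuffle): 7 → 1
  after op 4 (cut 4): 1 → 9
  after op 5 (out-shuffle): 9 → 6

6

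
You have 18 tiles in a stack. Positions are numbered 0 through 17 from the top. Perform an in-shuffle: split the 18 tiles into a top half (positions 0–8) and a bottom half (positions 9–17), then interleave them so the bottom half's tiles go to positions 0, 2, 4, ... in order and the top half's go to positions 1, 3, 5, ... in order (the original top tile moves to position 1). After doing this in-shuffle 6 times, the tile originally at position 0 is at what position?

Track the tile's position through each in-shuffle:
0 → 1 → 3 → 7 → 15 → 12 → 6

6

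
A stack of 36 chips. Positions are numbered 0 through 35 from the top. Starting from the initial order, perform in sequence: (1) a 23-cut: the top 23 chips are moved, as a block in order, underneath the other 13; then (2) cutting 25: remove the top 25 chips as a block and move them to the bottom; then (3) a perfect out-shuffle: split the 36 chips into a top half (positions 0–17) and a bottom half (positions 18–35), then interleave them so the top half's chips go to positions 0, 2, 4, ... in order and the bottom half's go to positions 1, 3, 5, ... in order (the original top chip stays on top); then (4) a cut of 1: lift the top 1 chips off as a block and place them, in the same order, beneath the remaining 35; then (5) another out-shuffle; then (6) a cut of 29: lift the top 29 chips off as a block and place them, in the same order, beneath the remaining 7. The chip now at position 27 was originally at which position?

35

Undo the operations in reverse order, starting from position 27:
  undo op 6 (cut 29): 27 ← 20
  undo op 5 (out-shuffle, from top half): 20 ← 10
  undo op 4 (cut 1): 10 ← 11
  undo op 3 (out-shuffle, from bottom half): 11 ← 23
  undo op 2 (cut 25): 23 ← 12
  undo op 1 (cut 23): 12 ← 35
So the chip at position 27 came from original position 35.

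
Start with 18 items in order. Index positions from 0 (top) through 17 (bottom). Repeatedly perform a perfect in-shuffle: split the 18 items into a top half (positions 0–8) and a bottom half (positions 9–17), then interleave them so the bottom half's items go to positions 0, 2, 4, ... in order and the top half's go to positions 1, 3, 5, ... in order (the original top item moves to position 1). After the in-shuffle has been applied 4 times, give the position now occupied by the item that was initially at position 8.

Track the item's position through each in-shuffle:
8 → 17 → 16 → 14 → 10

10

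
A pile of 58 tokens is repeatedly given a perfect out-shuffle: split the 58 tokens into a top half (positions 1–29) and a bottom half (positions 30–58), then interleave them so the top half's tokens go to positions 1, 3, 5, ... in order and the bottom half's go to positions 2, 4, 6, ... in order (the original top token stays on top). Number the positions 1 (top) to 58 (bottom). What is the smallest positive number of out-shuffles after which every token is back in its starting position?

18

The out-shuffle permutes the 58 positions with cycle lengths [1, 1, 2, 18, 18, 18].
Every token is home exactly when every cycle has completed a whole number of laps, i.e. after lcm(1, 2, 18) = 18 out-shuffles.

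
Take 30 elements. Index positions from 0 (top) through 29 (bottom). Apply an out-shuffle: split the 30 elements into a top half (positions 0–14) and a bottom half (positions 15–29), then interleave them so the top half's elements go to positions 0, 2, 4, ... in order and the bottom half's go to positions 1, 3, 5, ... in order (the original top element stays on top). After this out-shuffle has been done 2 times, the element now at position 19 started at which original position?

Work backwards from position 19, undoing one out-shuffle at a time:
19 ← 24 ← 12
So the element now at position 19 started at position 12.

12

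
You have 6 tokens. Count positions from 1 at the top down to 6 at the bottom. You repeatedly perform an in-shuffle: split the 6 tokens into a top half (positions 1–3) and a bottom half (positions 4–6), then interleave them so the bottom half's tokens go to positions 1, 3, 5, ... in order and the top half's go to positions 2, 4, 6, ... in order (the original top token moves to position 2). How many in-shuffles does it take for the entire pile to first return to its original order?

The in-shuffle permutes the 6 positions with cycle lengths [3, 3].
Every token is home exactly when every cycle has completed a whole number of laps, i.e. after lcm(3) = 3 in-shuffles.

3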